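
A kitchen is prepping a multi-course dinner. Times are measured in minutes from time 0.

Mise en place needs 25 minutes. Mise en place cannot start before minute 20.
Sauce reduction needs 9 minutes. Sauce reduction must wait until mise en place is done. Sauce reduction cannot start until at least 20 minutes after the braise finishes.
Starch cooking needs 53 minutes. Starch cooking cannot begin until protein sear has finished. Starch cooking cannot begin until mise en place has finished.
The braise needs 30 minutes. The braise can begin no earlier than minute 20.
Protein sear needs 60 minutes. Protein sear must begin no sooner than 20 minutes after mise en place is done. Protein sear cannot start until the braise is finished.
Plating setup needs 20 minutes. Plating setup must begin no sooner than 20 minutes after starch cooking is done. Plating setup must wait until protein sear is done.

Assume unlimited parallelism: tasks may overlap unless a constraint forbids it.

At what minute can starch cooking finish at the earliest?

178

The braise cannot begin until its own release at minute 20. It runs from minute 20 to 20 + 30 = minute 50.
After its own release at minute 20, mise en place can start at minute 20 and finishes at minute 45.
Protein sear has to wait for mise en place (finishes minute 45, plus 20-minute gap → minute 65); the braise (finishes minute 50). The latest of these is minute 65, so protein sear runs minute 65 to 65 + 60 = minute 125.
Starch cooking cannot start until protein sear (finishes minute 125); mise en place (finishes minute 45). The controlling bound is minute 125, so starch cooking finishes at 125 + 53 = minute 178.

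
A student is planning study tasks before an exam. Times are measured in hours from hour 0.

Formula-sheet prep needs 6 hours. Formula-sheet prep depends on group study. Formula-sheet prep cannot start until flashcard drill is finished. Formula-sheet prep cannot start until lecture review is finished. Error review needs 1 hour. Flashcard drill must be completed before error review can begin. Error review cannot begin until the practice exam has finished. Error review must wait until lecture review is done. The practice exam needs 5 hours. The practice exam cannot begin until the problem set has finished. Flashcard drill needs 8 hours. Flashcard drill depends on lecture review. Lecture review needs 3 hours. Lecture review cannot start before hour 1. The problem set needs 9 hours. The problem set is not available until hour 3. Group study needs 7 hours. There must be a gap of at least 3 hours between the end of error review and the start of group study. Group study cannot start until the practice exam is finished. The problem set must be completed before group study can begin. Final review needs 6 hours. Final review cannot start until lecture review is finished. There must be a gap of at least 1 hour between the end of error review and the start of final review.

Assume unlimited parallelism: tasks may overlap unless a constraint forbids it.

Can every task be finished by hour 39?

The problem set cannot begin until its own release at hour 3. It runs from hour 3 to 3 + 9 = hour 12.
The practice exam waits on the problem set (finishes hour 12), so it starts at hour 12 and finishes at 12 + 5 = hour 17.
Lecture review cannot begin until its own release at hour 1. It runs from hour 1 to 1 + 3 = hour 4.
After lecture review (finishes hour 4), flashcard drill can start at hour 4 and finishes at hour 12.
Error review has to wait for flashcard drill (finishes hour 12); the practice exam (finishes hour 17); lecture review (finishes hour 4). The latest of these is hour 17, so error review runs hour 17 to 17 + 1 = hour 18.
Final review needs all of lecture review (finishes hour 4); error review (finishes hour 18, plus 1-hour gap → hour 19). That puts its earliest start at hour 19; it finishes at 19 + 6 = hour 25.
Group study cannot start until error review (finishes hour 18, plus 3-hour gap → hour 21); the practice exam (finishes hour 17); the problem set (finishes hour 12). The controlling bound is hour 21, so group study finishes at 21 + 7 = hour 28.
Formula-sheet prep cannot start until group study (finishes hour 28); flashcard drill (finishes hour 12); lecture review (finishes hour 4). The controlling bound is hour 28, so formula-sheet prep finishes at 28 + 6 = hour 34.
Every task is finished by hour 34, which is no later than the deadline of 39, so the schedule is feasible.

Yes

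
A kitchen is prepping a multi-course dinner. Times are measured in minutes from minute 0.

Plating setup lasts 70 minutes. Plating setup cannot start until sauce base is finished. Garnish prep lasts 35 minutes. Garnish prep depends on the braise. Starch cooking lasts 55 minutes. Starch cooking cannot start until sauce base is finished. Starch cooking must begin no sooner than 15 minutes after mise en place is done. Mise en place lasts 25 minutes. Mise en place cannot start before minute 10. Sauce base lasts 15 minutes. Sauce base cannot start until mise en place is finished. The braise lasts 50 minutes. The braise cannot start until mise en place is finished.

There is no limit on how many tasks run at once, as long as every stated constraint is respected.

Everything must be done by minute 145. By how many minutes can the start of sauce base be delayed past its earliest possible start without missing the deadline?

25

Mise en place waits on its own release at minute 10, so it starts at minute 10 and finishes at 10 + 25 = minute 35.
Sauce base waits on mise en place (finishes minute 35), so it starts at minute 35 and finishes at 35 + 15 = minute 50.

Working backward from the deadline:
Starch cooking has no dependents, so it just needs to finish by minute 145. Starting by 145 − 55 = minute 90 achieves that.
To finish by minute 145, plating setup (duration 70) must start no later than minute 75.
Sauce base has several dependents: starch cooking (must start by minute 90); plating setup (must start by minute 75). The earliest of those limits is minute 75, so sauce base must start by 75 − 15 = minute 60.
So sauce base can start as early as minute 35 and as late as minute 60, giving 60 − 35 = 25 minutes of slack.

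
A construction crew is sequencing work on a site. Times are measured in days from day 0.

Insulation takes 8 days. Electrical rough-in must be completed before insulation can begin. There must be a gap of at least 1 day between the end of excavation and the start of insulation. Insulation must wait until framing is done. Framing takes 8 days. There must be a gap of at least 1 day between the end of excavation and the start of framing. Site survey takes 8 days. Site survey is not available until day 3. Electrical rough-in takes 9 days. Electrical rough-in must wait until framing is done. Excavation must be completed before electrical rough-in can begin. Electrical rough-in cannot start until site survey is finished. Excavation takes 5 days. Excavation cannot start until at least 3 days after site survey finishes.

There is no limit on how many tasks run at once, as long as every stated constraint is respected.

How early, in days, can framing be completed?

28

After its own release at day 3, site survey can start at day 3 and finishes at day 11.
Excavation waits on site survey (finishes day 11, plus 3-day gap → day 14), so it starts at day 14 and finishes at 14 + 5 = day 19.
Framing cannot begin until excavation (finishes day 19, plus 1-day gap → day 20). It runs from day 20 to 20 + 8 = day 28.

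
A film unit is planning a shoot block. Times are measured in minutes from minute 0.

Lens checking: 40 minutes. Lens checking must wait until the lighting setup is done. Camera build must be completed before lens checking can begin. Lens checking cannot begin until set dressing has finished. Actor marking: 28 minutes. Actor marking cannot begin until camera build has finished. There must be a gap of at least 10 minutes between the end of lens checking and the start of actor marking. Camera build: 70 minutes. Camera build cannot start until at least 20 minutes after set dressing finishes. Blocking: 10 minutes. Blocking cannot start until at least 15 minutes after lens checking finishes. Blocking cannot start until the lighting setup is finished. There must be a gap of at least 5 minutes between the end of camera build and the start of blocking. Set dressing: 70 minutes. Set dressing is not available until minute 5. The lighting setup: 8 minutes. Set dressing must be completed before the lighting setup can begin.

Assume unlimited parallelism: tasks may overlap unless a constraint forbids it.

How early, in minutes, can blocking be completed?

After its own release at minute 5, set dressing can start at minute 5 and finishes at minute 75.
Camera build waits on set dressing (finishes minute 75, plus 20-minute gap → minute 95), so it starts at minute 95 and finishes at 95 + 70 = minute 165.
The lighting setup waits on set dressing (finishes minute 75), so it starts at minute 75 and finishes at 75 + 8 = minute 83.
For lens checking: the lighting setup (finishes minute 83); camera build (finishes minute 165); set dressing (finishes minute 75). Taking the maximum gives a start of minute 165, and it finishes at 165 + 40 = minute 205.
Blocking has to wait for lens checking (finishes minute 205, plus 15-minute gap → minute 220); the lighting setup (finishes minute 83); camera build (finishes minute 165, plus 5-minute gap → minute 170). The latest of these is minute 220, so blocking runs minute 220 to 220 + 10 = minute 230.

230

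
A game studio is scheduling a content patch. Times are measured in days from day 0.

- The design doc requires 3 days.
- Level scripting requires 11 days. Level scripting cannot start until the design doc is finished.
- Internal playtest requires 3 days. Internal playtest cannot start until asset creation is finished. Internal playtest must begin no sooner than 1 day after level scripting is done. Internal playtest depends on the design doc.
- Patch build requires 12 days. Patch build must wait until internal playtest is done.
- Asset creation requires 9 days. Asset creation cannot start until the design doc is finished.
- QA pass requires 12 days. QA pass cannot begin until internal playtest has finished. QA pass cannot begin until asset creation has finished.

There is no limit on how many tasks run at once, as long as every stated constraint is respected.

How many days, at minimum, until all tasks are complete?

30

The design doc can start immediately at day 0; it finishes at day 3.
After the design doc (finishes day 3), level scripting can start at day 3 and finishes at day 14.
Asset creation cannot begin until the design doc (finishes day 3). It runs from day 3 to 3 + 9 = day 12.
Internal playtest has to wait for asset creation (finishes day 12); level scripting (finishes day 14, plus 1-day gap → day 15); the design doc (finishes day 3). The latest of these is day 15, so internal playtest runs day 15 to 15 + 3 = day 18.
After internal playtest (finishes day 18), patch build can start at day 18 and finishes at day 30.
For QA pass: internal playtest (finishes day 18); asset creation (finishes day 12). Taking the maximum gives a start of day 18, and it finishes at 18 + 12 = day 30.
All tasks are finished once the last one completes. Finish times: The design doc at 3, Asset creation at 12, Level scripting at 14, Internal playtest at 18, QA pass at 30, Patch build at 30. The latest is day 30.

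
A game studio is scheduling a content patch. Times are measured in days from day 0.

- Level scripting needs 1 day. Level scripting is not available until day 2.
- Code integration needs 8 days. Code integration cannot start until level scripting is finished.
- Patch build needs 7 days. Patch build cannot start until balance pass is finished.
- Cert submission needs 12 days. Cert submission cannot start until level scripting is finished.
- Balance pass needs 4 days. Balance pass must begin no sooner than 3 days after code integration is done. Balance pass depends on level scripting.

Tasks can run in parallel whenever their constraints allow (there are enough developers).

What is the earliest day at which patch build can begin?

18

Level scripting waits on its own release at day 2, so it starts at day 2 and finishes at 2 + 1 = day 3.
Code integration waits on level scripting (finishes day 3), so it starts at day 3 and finishes at 3 + 8 = day 11.
Balance pass cannot start until code integration (finishes day 11, plus 3-day gap → day 14); level scripting (finishes day 3). The controlling bound is day 14, so balance pass finishes at 14 + 4 = day 18.
Patch build waits on balance pass (finishes day 18), so the earliest it can start is day 18.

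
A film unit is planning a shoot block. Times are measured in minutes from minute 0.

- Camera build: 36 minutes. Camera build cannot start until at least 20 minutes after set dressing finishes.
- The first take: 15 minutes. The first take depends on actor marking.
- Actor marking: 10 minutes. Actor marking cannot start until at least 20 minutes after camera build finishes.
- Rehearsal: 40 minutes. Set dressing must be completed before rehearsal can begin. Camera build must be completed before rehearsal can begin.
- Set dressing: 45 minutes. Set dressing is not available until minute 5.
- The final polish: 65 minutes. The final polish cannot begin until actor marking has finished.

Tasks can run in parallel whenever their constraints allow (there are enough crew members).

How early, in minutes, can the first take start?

After its own release at minute 5, set dressing can start at minute 5 and finishes at minute 50.
Camera build waits on set dressing (finishes minute 50, plus 20-minute gap → minute 70), so it starts at minute 70 and finishes at 70 + 36 = minute 106.
Actor marking waits on camera build (finishes minute 106, plus 20-minute gap → minute 126), so it starts at minute 126 and finishes at 126 + 10 = minute 136.
The first take waits on actor marking (finishes minute 136), so the earliest it can start is minute 136.

136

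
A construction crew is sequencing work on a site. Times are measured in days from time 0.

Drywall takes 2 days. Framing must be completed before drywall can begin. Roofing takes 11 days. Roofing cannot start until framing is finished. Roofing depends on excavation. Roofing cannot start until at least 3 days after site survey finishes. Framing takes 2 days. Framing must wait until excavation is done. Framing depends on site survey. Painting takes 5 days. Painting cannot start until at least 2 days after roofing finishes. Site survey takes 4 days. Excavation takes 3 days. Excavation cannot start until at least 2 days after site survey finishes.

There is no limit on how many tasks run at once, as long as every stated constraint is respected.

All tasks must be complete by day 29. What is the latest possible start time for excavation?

Painting must finish by day 29; it takes 5 days, so it must start by 29 − 5 = day 24.
Roofing feeds into painting (must start by day 24, minus 2-day gap → day 22); so roofing must finish by day 22 and therefore start by day 11.
To finish by day 29, drywall (duration 2) must start no later than day 27.
Framing has several dependents: roofing (must start by day 11); drywall (must start by day 27). The earliest of those limits is day 11, so framing must start by 11 − 2 = day 9.
Excavation feeds framing (must start by day 9); roofing (must start by day 11). Taking the minimum, excavation must finish by day 9 and start by 9 − 3 = day 6.

6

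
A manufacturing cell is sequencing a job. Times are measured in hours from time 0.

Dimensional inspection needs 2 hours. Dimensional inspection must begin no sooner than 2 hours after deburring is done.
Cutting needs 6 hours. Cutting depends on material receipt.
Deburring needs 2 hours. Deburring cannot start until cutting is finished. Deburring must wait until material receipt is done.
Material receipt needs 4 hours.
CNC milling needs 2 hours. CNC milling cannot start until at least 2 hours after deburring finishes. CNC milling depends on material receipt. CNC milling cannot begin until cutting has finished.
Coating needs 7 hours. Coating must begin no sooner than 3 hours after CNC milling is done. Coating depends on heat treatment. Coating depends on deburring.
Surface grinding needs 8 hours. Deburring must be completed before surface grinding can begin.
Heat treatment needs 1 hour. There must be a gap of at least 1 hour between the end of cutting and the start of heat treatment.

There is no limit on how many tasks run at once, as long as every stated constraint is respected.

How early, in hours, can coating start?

Nothing blocks material receipt, so it runs from hour 0 to hour 4.
Cutting waits on material receipt (finishes hour 4), so it starts at hour 4 and finishes at 4 + 6 = hour 10.
Heat treatment cannot begin until cutting (finishes hour 10, plus 1-hour gap → hour 11). It runs from hour 11 to 11 + 1 = hour 12.
For deburring: cutting (finishes hour 10); material receipt (finishes hour 4). Taking the maximum gives a start of hour 10, and it finishes at 10 + 2 = hour 12.
CNC milling cannot start until deburring (finishes hour 12, plus 2-hour gap → hour 14); material receipt (finishes hour 4); cutting (finishes hour 10). The controlling bound is hour 14, so CNC milling finishes at 14 + 2 = hour 16.
Coating waits on CNC milling (finishes hour 16, plus 3-hour gap → hour 19); heat treatment (finishes hour 12); deburring (finishes hour 12). The latest of these is hour 19, which is the earliest coating can start.

19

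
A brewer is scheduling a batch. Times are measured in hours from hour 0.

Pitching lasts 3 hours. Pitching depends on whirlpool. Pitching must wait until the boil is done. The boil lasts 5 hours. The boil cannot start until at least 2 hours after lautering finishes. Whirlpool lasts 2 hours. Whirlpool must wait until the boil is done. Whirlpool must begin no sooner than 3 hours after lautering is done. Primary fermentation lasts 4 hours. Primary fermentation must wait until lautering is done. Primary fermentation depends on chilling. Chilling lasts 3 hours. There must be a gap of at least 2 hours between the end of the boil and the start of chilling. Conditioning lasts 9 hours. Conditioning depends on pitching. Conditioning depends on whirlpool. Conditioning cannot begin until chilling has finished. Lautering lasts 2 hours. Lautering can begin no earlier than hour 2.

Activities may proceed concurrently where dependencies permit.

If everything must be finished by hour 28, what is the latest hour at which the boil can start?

9

Conditioning must finish by hour 28; it takes 9 hours, so it must start by 28 − 9 = hour 19.
Since conditioning (must start by hour 19) depends on it, pitching must finish by hour 19. Backing off its 3-hour duration gives a latest start of hour 16.
Whirlpool feeds pitching (must start by hour 16); conditioning (must start by hour 19). Taking the minimum, whirlpool must finish by hour 16 and start by 16 − 2 = hour 14.
Primary fermentation has no dependents, so it just needs to finish by hour 28. Starting by 28 − 4 = hour 24 achieves that.
Chilling feeds primary fermentation (must start by hour 24); conditioning (must start by hour 19). Taking the minimum, chilling must finish by hour 19 and start by 19 − 3 = hour 16.
The boil must finish in time for whirlpool (must start by hour 14); chilling (must start by hour 16, minus 2-hour gap → hour 14); pitching (must start by hour 16). The tightest is hour 14, so the boil must start by 14 − 5 = hour 9.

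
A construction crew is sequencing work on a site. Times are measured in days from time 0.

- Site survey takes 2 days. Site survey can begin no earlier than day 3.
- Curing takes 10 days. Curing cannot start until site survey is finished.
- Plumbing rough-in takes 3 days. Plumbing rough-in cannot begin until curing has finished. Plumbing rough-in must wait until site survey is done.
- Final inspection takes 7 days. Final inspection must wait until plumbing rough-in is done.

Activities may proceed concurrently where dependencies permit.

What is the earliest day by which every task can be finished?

25

Site survey cannot begin until its own release at day 3. It runs from day 3 to 3 + 2 = day 5.
Curing cannot begin until site survey (finishes day 5). It runs from day 5 to 5 + 10 = day 15.
Plumbing rough-in has to wait for curing (finishes day 15); site survey (finishes day 5). The latest of these is day 15, so plumbing rough-in runs day 15 to 15 + 3 = day 18.
Final inspection waits on plumbing rough-in (finishes day 18), so it starts at day 18 and finishes at 18 + 7 = day 25.
All tasks are finished once the last one completes. Finish times: Site survey at 5, Curing at 15, Plumbing rough-in at 18, Final inspection at 25. The latest is day 25.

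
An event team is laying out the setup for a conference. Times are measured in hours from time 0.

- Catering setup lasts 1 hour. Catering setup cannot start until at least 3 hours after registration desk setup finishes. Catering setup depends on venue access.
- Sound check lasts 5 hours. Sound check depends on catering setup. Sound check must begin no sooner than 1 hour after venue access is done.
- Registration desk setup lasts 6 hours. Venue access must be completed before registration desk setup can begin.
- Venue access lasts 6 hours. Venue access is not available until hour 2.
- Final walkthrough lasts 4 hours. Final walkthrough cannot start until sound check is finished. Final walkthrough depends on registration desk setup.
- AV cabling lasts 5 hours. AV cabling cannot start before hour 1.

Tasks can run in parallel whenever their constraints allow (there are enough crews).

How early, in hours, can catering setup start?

After its own release at hour 2, venue access can start at hour 2 and finishes at hour 8.
After venue access (finishes hour 8), registration desk setup can start at hour 8 and finishes at hour 14.
Catering setup waits on registration desk setup (finishes hour 14, plus 3-hour gap → hour 17); venue access (finishes hour 8). The latest of these is hour 17, which is the earliest catering setup can start.

17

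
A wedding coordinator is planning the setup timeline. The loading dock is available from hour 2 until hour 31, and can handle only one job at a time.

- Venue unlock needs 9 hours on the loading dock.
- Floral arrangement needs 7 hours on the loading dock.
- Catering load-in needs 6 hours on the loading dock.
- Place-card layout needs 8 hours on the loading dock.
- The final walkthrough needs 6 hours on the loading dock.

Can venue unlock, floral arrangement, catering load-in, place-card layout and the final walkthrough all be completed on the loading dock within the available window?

No

The loading dock window is 31 − 2 = 29 hours.
Running back to back, the jobs need 9 + 7 + 6 + 8 + 6 = 36 hours on the loading dock.
Since 36 > 29, they cannot all fit.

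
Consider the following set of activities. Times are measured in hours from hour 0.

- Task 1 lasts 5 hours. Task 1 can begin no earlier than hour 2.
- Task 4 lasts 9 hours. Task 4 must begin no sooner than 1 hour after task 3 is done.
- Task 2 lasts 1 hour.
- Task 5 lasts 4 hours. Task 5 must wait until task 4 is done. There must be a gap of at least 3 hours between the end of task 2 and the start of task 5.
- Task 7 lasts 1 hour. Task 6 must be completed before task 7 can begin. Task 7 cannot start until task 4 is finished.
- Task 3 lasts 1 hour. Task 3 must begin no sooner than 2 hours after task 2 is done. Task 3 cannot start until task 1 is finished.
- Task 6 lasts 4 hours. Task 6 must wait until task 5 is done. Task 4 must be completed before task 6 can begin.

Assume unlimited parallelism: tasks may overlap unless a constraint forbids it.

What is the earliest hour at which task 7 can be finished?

Task 2 can start immediately at hour 0; it finishes at hour 1.
Task 1 waits on its own release at hour 2, so it starts at hour 2 and finishes at 2 + 5 = hour 7.
Task 3 has to wait for task 2 (finishes hour 1, plus 2-hour gap → hour 3); task 1 (finishes hour 7). The latest of these is hour 7, so task 3 runs hour 7 to 7 + 1 = hour 8.
After task 3 (finishes hour 8, plus 1-hour gap → hour 9), task 4 can start at hour 9 and finishes at hour 18.
Task 5 has to wait for task 4 (finishes hour 18); task 2 (finishes hour 1, plus 3-hour gap → hour 4). The latest of these is hour 18, so task 5 runs hour 18 to 18 + 4 = hour 22.
For task 6: task 5 (finishes hour 22); task 4 (finishes hour 18). Taking the maximum gives a start of hour 22, and it finishes at 22 + 4 = hour 26.
Task 7 has to wait for task 6 (finishes hour 26); task 4 (finishes hour 18). The latest of these is hour 26, so task 7 runs hour 26 to 26 + 1 = hour 27.

27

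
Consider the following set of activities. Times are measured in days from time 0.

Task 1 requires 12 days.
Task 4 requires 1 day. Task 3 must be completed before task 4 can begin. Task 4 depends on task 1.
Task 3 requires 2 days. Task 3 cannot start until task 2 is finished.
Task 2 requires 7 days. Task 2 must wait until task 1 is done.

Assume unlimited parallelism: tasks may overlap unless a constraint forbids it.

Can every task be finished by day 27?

Yes

Task 1 has no prerequisites, so it starts at day 0 and finishes at day 12.
Task 2 cannot begin until task 1 (finishes day 12). It runs from day 12 to 12 + 7 = day 19.
Task 3 cannot begin until task 2 (finishes day 19). It runs from day 19 to 19 + 2 = day 21.
Task 4 cannot start until task 3 (finishes day 21); task 1 (finishes day 12). The controlling bound is day 21, so task 4 finishes at 21 + 1 = day 22.
Every task is finished by day 22, which is no later than the deadline of 27, so the schedule is feasible.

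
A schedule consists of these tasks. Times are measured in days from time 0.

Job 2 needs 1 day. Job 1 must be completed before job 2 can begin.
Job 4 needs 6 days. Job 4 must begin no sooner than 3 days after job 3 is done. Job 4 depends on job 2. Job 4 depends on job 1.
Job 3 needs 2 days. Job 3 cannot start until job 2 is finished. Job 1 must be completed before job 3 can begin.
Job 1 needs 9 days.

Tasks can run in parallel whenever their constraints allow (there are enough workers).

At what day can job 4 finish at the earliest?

Job 1 can start immediately at day 0; it finishes at day 9.
Job 2 cannot begin until job 1 (finishes day 9). It runs from day 9 to 9 + 1 = day 10.
Job 3 has to wait for job 2 (finishes day 10); job 1 (finishes day 9). The latest of these is day 10, so job 3 runs day 10 to 10 + 2 = day 12.
For job 4: job 3 (finishes day 12, plus 3-day gap → day 15); job 2 (finishes day 10); job 1 (finishes day 9). Taking the maximum gives a start of day 15, and it finishes at 15 + 6 = day 21.

21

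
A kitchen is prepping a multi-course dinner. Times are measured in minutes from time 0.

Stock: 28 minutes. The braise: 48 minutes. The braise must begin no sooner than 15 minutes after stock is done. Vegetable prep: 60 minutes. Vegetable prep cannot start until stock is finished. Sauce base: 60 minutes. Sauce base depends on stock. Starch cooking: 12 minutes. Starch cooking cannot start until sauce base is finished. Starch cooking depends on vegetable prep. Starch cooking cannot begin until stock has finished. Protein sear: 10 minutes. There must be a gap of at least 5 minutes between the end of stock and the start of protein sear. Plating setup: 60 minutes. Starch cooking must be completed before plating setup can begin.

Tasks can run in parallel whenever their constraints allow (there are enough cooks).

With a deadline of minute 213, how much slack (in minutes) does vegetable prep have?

Stock can start immediately at minute 0; it finishes at minute 28.
Vegetable prep cannot begin until stock (finishes minute 28). It runs from minute 28 to 28 + 60 = minute 88.

Working backward from the deadline:
Nothing follows plating setup; the deadline of minute 213 is its only limit. It must start by 213 − 60 = minute 153.
Starch cooking must finish before plating setup (must start by minute 153). With a 12-minute duration, starch cooking must start by 153 − 12 = minute 141.
Vegetable prep has to be done before starch cooking (must start by minute 141). That means finishing by minute 141, i.e. starting by 141 − 60 = minute 81.
So vegetable prep can start as early as minute 28 and as late as minute 81, giving 81 − 28 = 53 minutes of slack.

53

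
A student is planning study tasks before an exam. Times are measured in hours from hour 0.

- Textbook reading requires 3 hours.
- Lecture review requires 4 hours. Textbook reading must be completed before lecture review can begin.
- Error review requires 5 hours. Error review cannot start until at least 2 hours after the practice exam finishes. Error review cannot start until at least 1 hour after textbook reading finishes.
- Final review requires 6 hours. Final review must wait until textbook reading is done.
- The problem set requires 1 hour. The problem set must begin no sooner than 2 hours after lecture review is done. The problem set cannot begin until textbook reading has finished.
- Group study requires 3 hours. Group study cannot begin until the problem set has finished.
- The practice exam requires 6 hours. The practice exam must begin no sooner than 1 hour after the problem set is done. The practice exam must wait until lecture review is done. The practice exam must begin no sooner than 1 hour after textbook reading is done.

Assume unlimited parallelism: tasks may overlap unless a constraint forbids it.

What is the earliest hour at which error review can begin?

19

Textbook reading can start immediately at hour 0; it finishes at hour 3.
After textbook reading (finishes hour 3), lecture review can start at hour 3 and finishes at hour 7.
The problem set has to wait for lecture review (finishes hour 7, plus 2-hour gap → hour 9); textbook reading (finishes hour 3). The latest of these is hour 9, so the problem set runs hour 9 to 9 + 1 = hour 10.
For the practice exam: the problem set (finishes hour 10, plus 1-hour gap → hour 11); lecture review (finishes hour 7); textbook reading (finishes hour 3, plus 1-hour gap → hour 4). Taking the maximum gives a start of hour 11, and it finishes at 11 + 6 = hour 17.
Error review waits on the practice exam (finishes hour 17, plus 2-hour gap → hour 19); textbook reading (finishes hour 3, plus 1-hour gap → hour 4). The latest of these is hour 19, which is the earliest error review can start.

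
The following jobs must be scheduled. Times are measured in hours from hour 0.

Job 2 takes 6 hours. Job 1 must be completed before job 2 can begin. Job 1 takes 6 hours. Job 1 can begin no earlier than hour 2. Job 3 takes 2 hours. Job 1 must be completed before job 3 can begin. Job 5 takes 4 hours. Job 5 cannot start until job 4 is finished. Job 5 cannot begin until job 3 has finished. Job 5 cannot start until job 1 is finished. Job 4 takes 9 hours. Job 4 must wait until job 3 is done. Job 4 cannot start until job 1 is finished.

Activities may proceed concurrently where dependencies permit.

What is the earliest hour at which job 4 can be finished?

Job 1 cannot begin until its own release at hour 2. It runs from hour 2 to 2 + 6 = hour 8.
After job 1 (finishes hour 8), job 3 can start at hour 8 and finishes at hour 10.
For job 4: job 3 (finishes hour 10); job 1 (finishes hour 8). Taking the maximum gives a start of hour 10, and it finishes at 10 + 9 = hour 19.

19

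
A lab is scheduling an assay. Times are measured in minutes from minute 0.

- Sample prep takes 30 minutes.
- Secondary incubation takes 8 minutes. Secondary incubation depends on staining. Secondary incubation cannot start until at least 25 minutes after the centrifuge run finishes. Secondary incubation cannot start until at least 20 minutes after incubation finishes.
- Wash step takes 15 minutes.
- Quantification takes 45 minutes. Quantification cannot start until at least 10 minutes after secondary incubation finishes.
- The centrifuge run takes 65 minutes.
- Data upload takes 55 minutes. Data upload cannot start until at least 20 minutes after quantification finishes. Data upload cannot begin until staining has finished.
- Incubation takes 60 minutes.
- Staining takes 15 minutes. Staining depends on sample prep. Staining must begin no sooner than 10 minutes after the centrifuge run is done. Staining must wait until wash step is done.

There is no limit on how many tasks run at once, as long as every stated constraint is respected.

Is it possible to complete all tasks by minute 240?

Yes

Wash step has no prerequisites, so it starts at minute 0 and finishes at minute 15.
Nothing blocks the centrifuge run, so it runs from minute 0 to minute 65.
Incubation has no prerequisites, so it starts at minute 0 and finishes at minute 60.
Sample prep can start immediately at minute 0; it finishes at minute 30.
For staining: sample prep (finishes minute 30); the centrifuge run (finishes minute 65, plus 10-minute gap → minute 75); wash step (finishes minute 15). Taking the maximum gives a start of minute 75, and it finishes at 75 + 15 = minute 90.
Secondary incubation needs all of staining (finishes minute 90); the centrifuge run (finishes minute 65, plus 25-minute gap → minute 90); incubation (finishes minute 60, plus 20-minute gap → minute 80). That puts its earliest start at minute 90; it finishes at 90 + 8 = minute 98.
Quantification waits on secondary incubation (finishes minute 98, plus 10-minute gap → minute 108), so it starts at minute 108 and finishes at 108 + 45 = minute 153.
Data upload needs all of quantification (finishes minute 153, plus 20-minute gap → minute 173); staining (finishes minute 90). That puts its earliest start at minute 173; it finishes at 173 + 55 = minute 228.
Every task is finished by minute 228, which is no later than the deadline of 240, so the schedule is feasible.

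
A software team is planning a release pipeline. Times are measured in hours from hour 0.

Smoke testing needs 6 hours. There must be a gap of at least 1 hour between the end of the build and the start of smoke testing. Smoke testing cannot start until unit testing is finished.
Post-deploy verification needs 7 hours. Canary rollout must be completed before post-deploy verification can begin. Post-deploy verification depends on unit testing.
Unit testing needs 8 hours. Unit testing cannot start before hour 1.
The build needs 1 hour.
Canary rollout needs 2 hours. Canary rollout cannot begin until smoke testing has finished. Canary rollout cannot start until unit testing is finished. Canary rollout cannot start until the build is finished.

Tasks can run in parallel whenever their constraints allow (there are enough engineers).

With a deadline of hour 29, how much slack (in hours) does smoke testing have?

5

Unit testing cannot begin until its own release at hour 1. It runs from hour 1 to 1 + 8 = hour 9.
The build can start immediately at hour 0; it finishes at hour 1.
Smoke testing cannot start until the build (finishes hour 1, plus 1-hour gap → hour 2); unit testing (finishes hour 9). The controlling bound is hour 9, so smoke testing finishes at 9 + 6 = hour 15.

Working backward from the deadline:
Post-deploy verification has no dependents, so it just needs to finish by hour 29. Starting by 29 − 7 = hour 22 achieves that.
Since post-deploy verification (must start by hour 22) depends on it, canary rollout must finish by hour 22. Backing off its 2-hour duration gives a latest start of hour 20.
Smoke testing must finish before canary rollout (must start by hour 20). With a 6-hour duration, smoke testing must start by 20 − 6 = hour 14.
So smoke testing can start as early as hour 9 and as late as hour 14, giving 14 − 9 = 5 hours of slack.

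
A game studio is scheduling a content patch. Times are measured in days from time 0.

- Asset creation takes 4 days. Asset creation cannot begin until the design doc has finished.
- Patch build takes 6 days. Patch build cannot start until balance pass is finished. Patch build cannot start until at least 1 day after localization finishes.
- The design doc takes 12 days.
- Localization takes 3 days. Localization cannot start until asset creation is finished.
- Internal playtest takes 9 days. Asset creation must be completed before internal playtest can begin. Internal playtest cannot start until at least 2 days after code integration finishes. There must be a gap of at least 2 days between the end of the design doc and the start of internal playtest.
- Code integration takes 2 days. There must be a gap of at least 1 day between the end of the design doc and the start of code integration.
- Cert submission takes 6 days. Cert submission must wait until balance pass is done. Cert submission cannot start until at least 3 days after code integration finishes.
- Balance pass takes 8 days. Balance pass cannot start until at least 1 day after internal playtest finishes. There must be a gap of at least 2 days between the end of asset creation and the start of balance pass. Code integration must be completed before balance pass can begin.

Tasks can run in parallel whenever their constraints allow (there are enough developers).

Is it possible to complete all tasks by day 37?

No

The design doc has no prerequisites, so it starts at day 0 and finishes at day 12.
Code integration cannot begin until the design doc (finishes day 12, plus 1-day gap → day 13). It runs from day 13 to 13 + 2 = day 15.
Asset creation waits on the design doc (finishes day 12), so it starts at day 12 and finishes at 12 + 4 = day 16.
Localization cannot begin until asset creation (finishes day 16). It runs from day 16 to 16 + 3 = day 19.
Internal playtest has to wait for asset creation (finishes day 16); code integration (finishes day 15, plus 2-day gap → day 17); the design doc (finishes day 12, plus 2-day gap → day 14). The latest of these is day 17, so internal playtest runs day 17 to 17 + 9 = day 26.
Balance pass cannot start until internal playtest (finishes day 26, plus 1-day gap → day 27); asset creation (finishes day 16, plus 2-day gap → day 18); code integration (finishes day 15). The controlling bound is day 27, so balance pass finishes at 27 + 8 = day 35.
Patch build has to wait for balance pass (finishes day 35); localization (finishes day 19, plus 1-day gap → day 20). The latest of these is day 35, so patch build runs day 35 to 35 + 6 = day 41.
Cert submission cannot start until balance pass (finishes day 35); code integration (finishes day 15, plus 3-day gap → day 18). The controlling bound is day 35, so cert submission finishes at 35 + 6 = day 41.
The earliest everything can be done is day 41, which is after the deadline of 37, so it is not possible.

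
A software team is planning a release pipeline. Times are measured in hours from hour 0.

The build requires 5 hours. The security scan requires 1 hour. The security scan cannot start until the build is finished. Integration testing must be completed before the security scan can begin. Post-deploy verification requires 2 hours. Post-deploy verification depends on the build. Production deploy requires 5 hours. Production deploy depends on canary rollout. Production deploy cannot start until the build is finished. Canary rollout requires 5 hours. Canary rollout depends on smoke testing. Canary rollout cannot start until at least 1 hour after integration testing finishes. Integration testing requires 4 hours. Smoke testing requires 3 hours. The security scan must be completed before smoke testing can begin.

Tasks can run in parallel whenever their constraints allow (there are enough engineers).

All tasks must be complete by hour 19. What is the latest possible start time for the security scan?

5

Production deploy has no dependents, so it just needs to finish by hour 19. Starting by 19 − 5 = hour 14 achieves that.
Canary rollout must finish before production deploy (must start by hour 14). With a 5-hour duration, canary rollout must start by 14 − 5 = hour 9.
Since canary rollout (must start by hour 9) depends on it, smoke testing must finish by hour 9. Backing off its 3-hour duration gives a latest start of hour 6.
The security scan must finish before smoke testing (must start by hour 6). With a 1-hour duration, the security scan must start by 6 − 1 = hour 5.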